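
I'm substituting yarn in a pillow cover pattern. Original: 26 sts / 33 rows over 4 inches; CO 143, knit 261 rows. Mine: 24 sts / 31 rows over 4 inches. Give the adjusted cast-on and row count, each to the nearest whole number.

Stitches: 143 × 24/26 = 132.00 → 132.
Rows: 261 × 31/33 = 245.18 → 245.

Cast on 132 stitches; work 245 rows.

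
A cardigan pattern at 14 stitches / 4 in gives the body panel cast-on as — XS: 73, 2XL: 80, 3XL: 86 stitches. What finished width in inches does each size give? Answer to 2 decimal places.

XS 20.86 inches; 2XL 22.86 inches; 3XL 24.57 inches.

14/4 = 3.5 sts per in.
XS: 73 / 3.5 = 20.857 → 20.86 in.
2XL: 80 / 3.5 = 22.857 → 22.86 in.
3XL: 86 / 3.5 = 24.571 → 24.57 in.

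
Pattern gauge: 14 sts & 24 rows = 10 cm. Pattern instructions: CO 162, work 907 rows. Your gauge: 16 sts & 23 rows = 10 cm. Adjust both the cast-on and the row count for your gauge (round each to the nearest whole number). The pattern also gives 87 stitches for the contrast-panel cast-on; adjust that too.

Cast on 185 stitches; work 869 rows; contrast-panel cast-on 99 stitches.

Stitches: 162 × 16/14 = 185.14 → 185.
Rows: 907 × 23/24 = 869.21 → 869.
contrast-panel cast-on: 87 × 16/14 = 99.43 → 99.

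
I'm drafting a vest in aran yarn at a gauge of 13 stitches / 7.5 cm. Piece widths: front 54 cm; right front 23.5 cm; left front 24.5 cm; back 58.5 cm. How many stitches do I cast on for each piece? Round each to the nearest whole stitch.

Rate = 13/7.5 = 1.733 sts per cm.
front: 54 × 1.733 = 93.60 → 94.
right front: 23.5 × 1.733 = 40.73 → 41.
left front: 24.5 × 1.733 = 42.47 → 42.
back: 58.5 × 1.733 = 101.40 → 101.

front 94; right front 41; left front 42; back 101.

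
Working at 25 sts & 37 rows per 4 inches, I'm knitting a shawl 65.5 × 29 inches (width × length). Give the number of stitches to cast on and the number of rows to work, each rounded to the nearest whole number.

Cast on 409 stitches and work 268 rows.

Stitch gauge = 25/4 = 6.25 sts/in; 65.5 × 6.25 = 409.38 → 409 sts.
Row gauge = 37/4 = 9.25 rows/in; 29 × 9.25 = 268.25 → 268 rows.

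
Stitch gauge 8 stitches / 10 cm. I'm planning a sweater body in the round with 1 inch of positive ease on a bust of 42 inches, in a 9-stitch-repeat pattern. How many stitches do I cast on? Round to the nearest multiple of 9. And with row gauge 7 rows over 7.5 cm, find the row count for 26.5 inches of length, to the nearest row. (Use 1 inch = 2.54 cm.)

Cast on 90 stitches; work 63 rows.

Finished = 42 + 1 = 43 inches.
43 inches × 2.54 = 109.22 cm.
8/10 = 0.8 sts per cm; 109.22 × 0.8 = 87.38 sts.
Nearest multiple of 9 → 90.
26.5 inches = 67.31 cm; × 0.933 = 62.82 → 63 rows.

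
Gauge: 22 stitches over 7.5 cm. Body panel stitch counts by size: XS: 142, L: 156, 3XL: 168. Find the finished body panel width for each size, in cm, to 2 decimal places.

XS 48.41 cm; L 53.18 cm; 3XL 57.27 cm.

22/7.5 = 2.933 sts per cm.
XS: 142 / 2.933 = 48.409 → 48.41 cm.
L: 156 / 2.933 = 53.182 → 53.18 cm.
3XL: 168 / 2.933 = 57.273 → 57.27 cm.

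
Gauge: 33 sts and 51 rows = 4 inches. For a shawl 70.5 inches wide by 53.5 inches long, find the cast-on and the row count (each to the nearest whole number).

Cast on 582 stitches and work 682 rows.

Stitch gauge = 33/4 = 8.25 sts/in; 70.5 × 8.25 = 581.62 → 582 sts.
Row gauge = 51/4 = 12.75 rows/in; 53.5 × 12.75 = 682.12 → 682 rows.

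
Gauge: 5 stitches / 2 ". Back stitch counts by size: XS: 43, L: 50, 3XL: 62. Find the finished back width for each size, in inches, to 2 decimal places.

XS 17.20 inches; L 20.00 inches; 3XL 24.80 inches.

5/2 = 2.5 sts per in.
XS: 43 / 2.5 = 17.200 → 17.20 in.
L: 50 / 2.5 = 20.000 → 20.00 in.
3XL: 62 / 2.5 = 24.800 → 24.80 in.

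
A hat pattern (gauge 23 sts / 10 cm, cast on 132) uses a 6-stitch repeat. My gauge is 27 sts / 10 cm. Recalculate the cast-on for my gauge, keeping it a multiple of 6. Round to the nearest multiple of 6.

132 × 27 / 23 = 154.96.
Nearest multiple of 6: 156.

156 stitches.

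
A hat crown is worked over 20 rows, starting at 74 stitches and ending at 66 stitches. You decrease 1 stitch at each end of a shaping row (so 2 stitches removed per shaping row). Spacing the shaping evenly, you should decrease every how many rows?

Stitches to remove: |66 − 74| = 8.
Shaping rows needed: 8 / 2 = 4.
20 rows / 4 = every 5 rows.

Decrease every 5th row.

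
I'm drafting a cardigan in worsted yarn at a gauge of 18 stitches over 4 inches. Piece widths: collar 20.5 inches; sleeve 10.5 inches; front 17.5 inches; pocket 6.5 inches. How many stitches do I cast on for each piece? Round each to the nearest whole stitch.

collar 92; sleeve 47; front 79; pocket 29.

Rate = 18/4 = 4.5 sts per in.
collar: 20.5 × 4.5 = 92.25 → 92.
sleeve: 10.5 × 4.5 = 47.25 → 47.
front: 17.5 × 4.5 = 78.75 → 79.
pocket: 6.5 × 4.5 = 29.25 → 29.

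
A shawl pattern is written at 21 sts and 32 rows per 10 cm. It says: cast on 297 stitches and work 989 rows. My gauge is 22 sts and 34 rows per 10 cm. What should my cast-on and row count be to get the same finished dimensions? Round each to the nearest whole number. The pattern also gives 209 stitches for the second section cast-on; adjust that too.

Stitches: 297 × 22/21 = 311.14 → 311.
Rows: 989 × 34/32 = 1050.81 → 1051.
second section cast-on: 209 × 22/21 = 218.95 → 219.

Cast on 311 stitches; work 1051 rows; second section cast-on 219 stitches.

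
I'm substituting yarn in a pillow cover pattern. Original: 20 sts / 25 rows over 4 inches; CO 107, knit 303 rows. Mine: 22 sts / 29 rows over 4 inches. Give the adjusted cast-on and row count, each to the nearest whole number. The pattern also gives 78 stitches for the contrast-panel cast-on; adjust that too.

Cast on 118 stitches; work 351 rows; contrast-panel cast-on 86 stitches.

Stitches: 107 × 22/20 = 117.70 → 118.
Rows: 303 × 29/25 = 351.48 → 351.
contrast-panel cast-on: 78 × 22/20 = 85.80 → 86.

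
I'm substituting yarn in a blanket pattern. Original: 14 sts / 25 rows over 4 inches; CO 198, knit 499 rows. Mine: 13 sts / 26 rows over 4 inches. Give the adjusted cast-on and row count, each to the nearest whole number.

Cast on 184 stitches; work 519 rows.

Stitches: 198 × 13/14 = 183.86 → 184.
Rows: 499 × 26/25 = 518.96 → 519.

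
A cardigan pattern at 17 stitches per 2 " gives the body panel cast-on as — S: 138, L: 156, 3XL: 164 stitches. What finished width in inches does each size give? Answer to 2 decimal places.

S 16.24 inches; L 18.35 inches; 3XL 19.29 inches.

17/2 = 8.5 sts per in.
S: 138 / 8.5 = 16.235 → 16.24 in.
L: 156 / 8.5 = 18.353 → 18.35 in.
3XL: 164 / 8.5 = 19.294 → 19.29 in.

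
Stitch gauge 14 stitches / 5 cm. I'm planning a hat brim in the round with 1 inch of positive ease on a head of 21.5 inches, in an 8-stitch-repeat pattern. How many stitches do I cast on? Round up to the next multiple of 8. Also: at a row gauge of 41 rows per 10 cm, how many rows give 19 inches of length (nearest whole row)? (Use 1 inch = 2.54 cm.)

Finished = 21.5 + 1 = 22.5 inches.
22.5 inches × 2.54 = 57.15 cm.
14/5 = 2.8 sts per cm; 57.15 × 2.8 = 160.02 sts.
Next multiple of 8 → 168.
19 inches = 48.26 cm; × 4.1 = 197.87 → 198 rows.

Cast on 168 stitches; work 198 rows.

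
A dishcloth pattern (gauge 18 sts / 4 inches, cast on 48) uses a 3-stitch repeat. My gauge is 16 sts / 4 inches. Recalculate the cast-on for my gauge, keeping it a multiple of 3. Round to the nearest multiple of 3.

48 × 16 / 18 = 42.67.
Nearest multiple of 3: 42.

42 stitches.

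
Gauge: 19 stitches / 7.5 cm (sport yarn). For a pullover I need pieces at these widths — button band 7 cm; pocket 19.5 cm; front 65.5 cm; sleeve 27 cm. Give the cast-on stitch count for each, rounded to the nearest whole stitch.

Rate = 19/7.5 = 2.533 sts per cm.
button band: 7 × 2.533 = 17.73 → 18.
pocket: 19.5 × 2.533 = 49.40 → 49.
front: 65.5 × 2.533 = 165.93 → 166.
sleeve: 27 × 2.533 = 68.40 → 68.

button band 18; pocket 49; front 166; sleeve 68.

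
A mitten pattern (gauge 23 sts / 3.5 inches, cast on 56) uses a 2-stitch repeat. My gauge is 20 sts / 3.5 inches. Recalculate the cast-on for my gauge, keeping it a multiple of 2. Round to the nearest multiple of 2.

CO 48 sts.

56 × 20 / 23 = 48.70.
Nearest multiple of 2: 48.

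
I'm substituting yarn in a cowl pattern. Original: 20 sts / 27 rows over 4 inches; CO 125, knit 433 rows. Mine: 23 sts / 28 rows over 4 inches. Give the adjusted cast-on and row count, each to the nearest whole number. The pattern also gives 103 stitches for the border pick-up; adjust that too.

Stitches: 125 × 23/20 = 143.75 → 144.
Rows: 433 × 28/27 = 449.04 → 449.
border pick-up: 103 × 23/20 = 118.45 → 118.

Cast on 144 stitches; work 449 rows; border pick-up 118 stitches.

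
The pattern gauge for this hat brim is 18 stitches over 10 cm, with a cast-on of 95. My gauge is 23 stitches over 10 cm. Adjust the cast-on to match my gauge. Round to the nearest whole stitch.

Scale factor = 23 / 18 = 1.278.
95 × 23 / 18 = 121.39 sts.
→ 121 sts.

CO 121 sts.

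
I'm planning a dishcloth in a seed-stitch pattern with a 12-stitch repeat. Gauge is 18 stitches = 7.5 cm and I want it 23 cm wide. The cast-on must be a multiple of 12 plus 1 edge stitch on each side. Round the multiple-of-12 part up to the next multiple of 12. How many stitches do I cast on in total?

18 / 7.5 = 2.4 sts per cm.
23 × 2.4 = 55.20 sts.
Less 2 edge sts → 53.20 for the repeat.
Next multiple of 12: 60.
Add back 2 edge sts → 62.

62 stitches.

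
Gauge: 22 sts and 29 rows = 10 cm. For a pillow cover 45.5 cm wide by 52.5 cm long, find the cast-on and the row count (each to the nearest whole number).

Stitch gauge = 22/10 = 2.2 sts/cm; 45.5 × 2.2 = 100.10 → 100 sts.
Row gauge = 29/10 = 2.9 rows/cm; 52.5 × 2.9 = 152.25 → 152 rows.

Cast on 100 stitches and work 152 rows.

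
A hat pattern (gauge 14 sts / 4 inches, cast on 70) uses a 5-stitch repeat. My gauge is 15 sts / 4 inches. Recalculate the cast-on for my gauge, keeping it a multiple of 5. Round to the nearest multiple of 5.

Cast on 75 stitches.

70 × 15 / 14 = 75.00.
Nearest multiple of 5: 75.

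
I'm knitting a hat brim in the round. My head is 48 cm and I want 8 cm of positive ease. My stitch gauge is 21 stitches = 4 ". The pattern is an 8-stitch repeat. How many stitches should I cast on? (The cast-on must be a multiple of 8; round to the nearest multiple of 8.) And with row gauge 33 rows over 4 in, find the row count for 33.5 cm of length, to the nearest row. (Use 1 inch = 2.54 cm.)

Finished = 48 + 8 = 56 cm.
56 cm × 1/2.54 = 22.05 inches.
21/4 = 5.25 sts per in; 22.05 × 5.25 = 115.75 sts.
Nearest multiple of 8 → 112.
33.5 cm = 13.19 inches; × 8.25 = 108.81 → 109 rows.

Cast on 112 stitches; work 109 rows.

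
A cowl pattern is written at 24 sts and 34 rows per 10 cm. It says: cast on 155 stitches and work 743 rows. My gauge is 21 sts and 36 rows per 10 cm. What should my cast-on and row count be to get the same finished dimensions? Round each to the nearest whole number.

Stitches: 155 × 21/24 = 135.62 → 136.
Rows: 743 × 36/34 = 786.71 → 787.

Cast on 136 stitches; work 787 rows.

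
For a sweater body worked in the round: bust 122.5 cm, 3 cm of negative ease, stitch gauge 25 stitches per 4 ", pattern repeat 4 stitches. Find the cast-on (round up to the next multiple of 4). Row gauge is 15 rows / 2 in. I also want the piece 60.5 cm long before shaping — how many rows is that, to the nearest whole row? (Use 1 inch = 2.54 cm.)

Finished = 122.5 − 3 = 119.5 cm.
119.5 cm × 1/2.54 = 47.05 inches.
25/4 = 6.25 sts per in; 47.05 × 6.25 = 294.05 sts.
Next multiple of 4 → 296.
60.5 cm = 23.82 inches; × 7.5 = 178.64 → 179 rows.

Cast on 296 stitches; work 179 rows.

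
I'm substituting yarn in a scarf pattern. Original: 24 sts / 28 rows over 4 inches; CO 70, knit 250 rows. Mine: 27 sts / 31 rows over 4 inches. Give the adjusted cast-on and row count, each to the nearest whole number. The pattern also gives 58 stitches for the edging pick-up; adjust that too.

Cast on 79 stitches; work 277 rows; edging pick-up 65 stitches.

Stitches: 70 × 27/24 = 78.75 → 79.
Rows: 250 × 31/28 = 276.79 → 277.
edging pick-up: 58 × 27/24 = 65.25 → 65.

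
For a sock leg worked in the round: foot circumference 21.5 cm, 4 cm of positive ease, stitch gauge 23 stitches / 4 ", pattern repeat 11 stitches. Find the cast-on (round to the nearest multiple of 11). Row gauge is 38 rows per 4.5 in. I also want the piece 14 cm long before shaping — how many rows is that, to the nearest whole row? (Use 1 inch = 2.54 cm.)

Finished = 21.5 + 4 = 25.5 cm.
25.5 cm × 1/2.54 = 10.04 inches.
23/4 = 5.75 sts per in; 10.04 × 5.75 = 57.73 sts.
Nearest multiple of 11 → 55.
14 cm = 5.51 inches; × 8.444 = 46.54 → 47 rows.

Cast on 55 stitches; work 47 rows.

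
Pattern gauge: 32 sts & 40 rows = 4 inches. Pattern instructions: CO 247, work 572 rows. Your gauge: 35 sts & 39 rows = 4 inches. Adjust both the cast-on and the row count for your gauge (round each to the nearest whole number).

Cast on 270 stitches; work 558 rows.

Stitches: 247 × 35/32 = 270.16 → 270.
Rows: 572 × 39/40 = 557.70 → 558.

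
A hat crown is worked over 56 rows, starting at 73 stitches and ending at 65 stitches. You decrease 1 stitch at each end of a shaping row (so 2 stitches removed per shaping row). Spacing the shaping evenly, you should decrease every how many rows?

Decrease every 14th row.

Stitches to remove: |65 − 73| = 8.
Shaping rows needed: 8 / 2 = 4.
56 rows / 4 = every 14 rows.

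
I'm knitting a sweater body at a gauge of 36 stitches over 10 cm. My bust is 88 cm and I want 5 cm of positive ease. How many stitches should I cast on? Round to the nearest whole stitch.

Finished = 88 + 5 = 93 cm.
36 / 10 = 3.6 sts per cm.
93.00 × 3.6 = 334.80 sts.
→ 335 sts.

Cast on 335 stitches.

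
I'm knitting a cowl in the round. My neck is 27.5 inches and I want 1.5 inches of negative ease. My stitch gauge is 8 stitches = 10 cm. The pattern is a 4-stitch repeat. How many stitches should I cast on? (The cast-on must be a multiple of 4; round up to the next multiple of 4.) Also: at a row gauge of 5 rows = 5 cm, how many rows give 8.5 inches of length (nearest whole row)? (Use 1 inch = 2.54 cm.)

Finished = 27.5 − 1.5 = 26 inches.
26 inches × 2.54 = 66.04 cm.
8/10 = 0.8 sts per cm; 66.04 × 0.8 = 52.83 sts.
Next multiple of 4 → 56.
8.5 inches = 21.59 cm; × 1 = 21.59 → 22 rows.

Cast on 56 stitches; work 22 rows.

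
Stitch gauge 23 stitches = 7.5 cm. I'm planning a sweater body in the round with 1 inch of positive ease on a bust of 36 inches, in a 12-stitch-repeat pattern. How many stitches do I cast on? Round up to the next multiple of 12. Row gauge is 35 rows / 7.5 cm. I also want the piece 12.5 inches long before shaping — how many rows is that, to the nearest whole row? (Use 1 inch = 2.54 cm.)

Cast on 300 stitches; work 148 rows.

Finished = 36 + 1 = 37 inches.
37 inches × 2.54 = 93.98 cm.
23/7.5 = 3.067 sts per cm; 93.98 × 3.067 = 288.21 sts.
Next multiple of 12 → 300.
12.5 inches = 31.75 cm; × 4.667 = 148.17 → 148 rows.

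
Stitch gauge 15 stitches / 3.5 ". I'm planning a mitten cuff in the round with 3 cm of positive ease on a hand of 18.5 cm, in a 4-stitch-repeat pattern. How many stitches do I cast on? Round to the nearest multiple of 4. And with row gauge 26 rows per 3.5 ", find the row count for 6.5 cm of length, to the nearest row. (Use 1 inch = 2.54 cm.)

Finished = 18.5 + 3 = 21.5 cm.
21.5 cm × 1/2.54 = 8.46 inches.
15/3.5 = 4.286 sts per in; 8.46 × 4.286 = 36.28 sts.
Nearest multiple of 4 → 36.
6.5 cm = 2.56 inches; × 7.429 = 19.01 → 19 rows.

Cast on 36 stitches; work 19 rows.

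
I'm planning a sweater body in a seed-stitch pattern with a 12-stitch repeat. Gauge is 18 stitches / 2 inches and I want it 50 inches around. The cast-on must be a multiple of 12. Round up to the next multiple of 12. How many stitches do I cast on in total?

Cast on 456 stitches.

18 / 2 = 9 sts per inch.
50 × 9 = 450.00 sts.
Next multiple of 12: 456.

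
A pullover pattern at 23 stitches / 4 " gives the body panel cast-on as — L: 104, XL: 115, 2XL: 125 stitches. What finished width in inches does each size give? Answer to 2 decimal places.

L 18.09 inches; XL 20.00 inches; 2XL 21.74 inches.

23/4 = 5.75 sts per in.
L: 104 / 5.75 = 18.087 → 18.09 in.
XL: 115 / 5.75 = 20.000 → 20.00 in.
2XL: 125 / 5.75 = 21.739 → 21.74 in.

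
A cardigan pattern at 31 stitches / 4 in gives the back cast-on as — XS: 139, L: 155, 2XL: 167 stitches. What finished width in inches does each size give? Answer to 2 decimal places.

31/4 = 7.75 sts per in.
XS: 139 / 7.75 = 17.935 → 17.94 in.
L: 155 / 7.75 = 20.000 → 20.00 in.
2XL: 167 / 7.75 = 21.548 → 21.55 in.

XS 17.94 inches; L 20.00 inches; 2XL 21.55 inches.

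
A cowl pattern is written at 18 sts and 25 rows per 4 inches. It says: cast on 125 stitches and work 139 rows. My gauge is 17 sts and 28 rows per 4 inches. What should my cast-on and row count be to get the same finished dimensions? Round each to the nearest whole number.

Cast on 118 stitches; work 156 rows.

Stitches: 125 × 17/18 = 118.06 → 118.
Rows: 139 × 28/25 = 155.68 → 156.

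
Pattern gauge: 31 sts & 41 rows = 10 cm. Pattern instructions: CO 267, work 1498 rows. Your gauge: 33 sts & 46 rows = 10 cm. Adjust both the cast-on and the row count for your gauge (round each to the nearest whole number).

Stitches: 267 × 33/31 = 284.23 → 284.
Rows: 1498 × 46/41 = 1680.68 → 1681.

Cast on 284 stitches; work 1681 rows.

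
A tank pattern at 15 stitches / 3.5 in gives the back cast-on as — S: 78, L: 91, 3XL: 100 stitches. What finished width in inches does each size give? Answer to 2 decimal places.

15/3.5 = 4.286 sts per in.
S: 78 / 4.286 = 18.200 → 18.20 in.
L: 91 / 4.286 = 21.233 → 21.23 in.
3XL: 100 / 4.286 = 23.333 → 23.33 in.

S 18.20 inches; L 21.23 inches; 3XL 23.33 inches.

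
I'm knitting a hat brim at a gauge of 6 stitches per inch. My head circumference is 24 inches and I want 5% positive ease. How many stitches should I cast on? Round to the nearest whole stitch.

151 stitches.

Finished = 24 × 1.05 = 25.20 in.
6 / 1 = 6 sts per inch.
25.20 × 6 = 151.20 sts.
→ 151 sts.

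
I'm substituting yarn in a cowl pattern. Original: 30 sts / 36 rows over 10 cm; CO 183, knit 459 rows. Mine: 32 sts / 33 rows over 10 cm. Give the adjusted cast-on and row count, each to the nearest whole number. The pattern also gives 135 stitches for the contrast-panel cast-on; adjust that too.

Stitches: 183 × 32/30 = 195.20 → 195.
Rows: 459 × 33/36 = 420.75 → 421.
contrast-panel cast-on: 135 × 32/30 = 144.00 → 144.

Cast on 195 stitches; work 421 rows; contrast-panel cast-on 144 stitches.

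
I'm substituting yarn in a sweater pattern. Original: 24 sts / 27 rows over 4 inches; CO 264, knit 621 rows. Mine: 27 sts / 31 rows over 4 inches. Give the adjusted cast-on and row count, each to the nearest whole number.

Stitches: 264 × 27/24 = 297.00 → 297.
Rows: 621 × 31/27 = 713.00 → 713.

Cast on 297 stitches; work 713 rows.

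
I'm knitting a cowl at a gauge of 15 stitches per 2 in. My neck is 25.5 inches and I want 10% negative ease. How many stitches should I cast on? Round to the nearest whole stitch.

172 stitches.

Finished = 25.5 × 0.90 = 22.95 in.
15 / 2 = 7.5 sts per inch.
22.95 × 7.5 = 172.12 sts.
→ 172 sts.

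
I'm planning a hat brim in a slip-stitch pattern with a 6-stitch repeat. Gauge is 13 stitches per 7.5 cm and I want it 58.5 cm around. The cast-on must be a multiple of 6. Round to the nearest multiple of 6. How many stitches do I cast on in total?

102 stitches.

13 / 7.5 = 1.733 sts per cm.
58.5 × 1.733 = 101.40 sts.
Nearest multiple of 6: 102.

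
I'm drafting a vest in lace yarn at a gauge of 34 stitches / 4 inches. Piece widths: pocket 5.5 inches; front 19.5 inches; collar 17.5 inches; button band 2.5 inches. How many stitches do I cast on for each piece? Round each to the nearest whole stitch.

pocket 47; front 166; collar 149; button band 21.

Rate = 34/4 = 8.5 sts per in.
pocket: 5.5 × 8.5 = 46.75 → 47.
front: 19.5 × 8.5 = 165.75 → 166.
collar: 17.5 × 8.5 = 148.75 → 149.
button band: 2.5 × 8.5 = 21.25 → 21.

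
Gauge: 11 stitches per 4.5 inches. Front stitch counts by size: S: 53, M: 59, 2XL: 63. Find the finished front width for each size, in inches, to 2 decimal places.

S 21.68 inches; M 24.14 inches; 2XL 25.77 inches.

11/4.5 = 2.444 sts per in.
S: 53 / 2.444 = 21.682 → 21.68 in.
M: 59 / 2.444 = 24.136 → 24.14 in.
2XL: 63 / 2.444 = 25.773 → 25.77 in.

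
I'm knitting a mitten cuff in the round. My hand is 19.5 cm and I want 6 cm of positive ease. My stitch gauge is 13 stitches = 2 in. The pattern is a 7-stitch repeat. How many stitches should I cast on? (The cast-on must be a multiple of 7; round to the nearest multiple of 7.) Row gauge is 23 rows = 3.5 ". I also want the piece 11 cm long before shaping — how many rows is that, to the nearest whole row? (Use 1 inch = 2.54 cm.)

Finished = 19.5 + 6 = 25.5 cm.
25.5 cm × 1/2.54 = 10.04 inches.
13/2 = 6.5 sts per in; 10.04 × 6.5 = 65.26 sts.
Nearest multiple of 7 → 63.
11 cm = 4.33 inches; × 6.571 = 28.46 → 28 rows.

Cast on 63 stitches; work 28 rows.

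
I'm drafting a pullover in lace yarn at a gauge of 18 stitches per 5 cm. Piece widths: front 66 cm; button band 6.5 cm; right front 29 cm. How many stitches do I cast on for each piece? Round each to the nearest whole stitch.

front 238; button band 23; right front 104.

Rate = 18/5 = 3.6 sts per cm.
front: 66 × 3.6 = 237.60 → 238.
button band: 6.5 × 3.6 = 23.40 → 23.
right front: 29 × 3.6 = 104.40 → 104.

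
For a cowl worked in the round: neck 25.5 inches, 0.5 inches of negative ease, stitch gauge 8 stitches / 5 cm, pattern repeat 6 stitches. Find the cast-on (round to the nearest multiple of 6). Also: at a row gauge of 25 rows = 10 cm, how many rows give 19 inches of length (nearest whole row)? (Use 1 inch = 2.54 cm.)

Finished = 25.5 − 0.5 = 25 inches.
25 inches × 2.54 = 63.50 cm.
8/5 = 1.6 sts per cm; 63.50 × 1.6 = 101.60 sts.
Nearest multiple of 6 → 102.
19 inches = 48.26 cm; × 2.5 = 120.65 → 121 rows.

Cast on 102 stitches; work 121 rows.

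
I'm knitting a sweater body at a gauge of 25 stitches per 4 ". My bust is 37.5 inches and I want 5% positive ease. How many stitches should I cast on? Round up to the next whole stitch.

Finished = 37.5 × 1.05 = 39.38 in.
25 / 4 = 6.25 sts per inch.
39.38 × 6.25 = 246.09 sts.
→ 247 sts.

247 stitches.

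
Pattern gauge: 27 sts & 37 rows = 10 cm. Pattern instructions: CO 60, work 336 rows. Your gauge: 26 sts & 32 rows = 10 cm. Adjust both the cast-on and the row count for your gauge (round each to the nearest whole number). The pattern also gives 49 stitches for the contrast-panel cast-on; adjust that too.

Stitches: 60 × 26/27 = 57.78 → 58.
Rows: 336 × 32/37 = 290.59 → 291.
contrast-panel cast-on: 49 × 26/27 = 47.19 → 47.

Cast on 58 stitches; work 291 rows; contrast-panel cast-on 47 stitches.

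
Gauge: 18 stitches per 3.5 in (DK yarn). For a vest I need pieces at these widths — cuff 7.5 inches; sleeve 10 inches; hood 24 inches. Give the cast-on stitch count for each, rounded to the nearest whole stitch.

cuff 39; sleeve 51; hood 123.

Rate = 18/3.5 = 5.143 sts per in.
cuff: 7.5 × 5.143 = 38.57 → 39.
sleeve: 10 × 5.143 = 51.43 → 51.
hood: 24 × 5.143 = 123.43 → 123.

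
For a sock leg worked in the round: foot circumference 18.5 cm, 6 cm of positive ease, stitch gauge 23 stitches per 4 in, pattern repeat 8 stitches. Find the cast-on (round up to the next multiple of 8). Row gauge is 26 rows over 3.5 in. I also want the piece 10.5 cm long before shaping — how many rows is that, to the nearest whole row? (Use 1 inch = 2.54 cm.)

Cast on 56 stitches; work 31 rows.

Finished = 18.5 + 6 = 24.5 cm.
24.5 cm × 1/2.54 = 9.65 inches.
23/4 = 5.75 sts per in; 9.65 × 5.75 = 55.46 sts.
Next multiple of 8 → 56.
10.5 cm = 4.13 inches; × 7.429 = 30.71 → 31 rows.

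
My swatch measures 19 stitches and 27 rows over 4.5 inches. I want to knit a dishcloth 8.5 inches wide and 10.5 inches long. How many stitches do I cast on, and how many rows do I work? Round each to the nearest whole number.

Stitch gauge = 19/4.5 = 4.222 sts/in; 8.5 × 4.222 = 35.89 → 36 sts.
Row gauge = 27/4.5 = 6 rows/in; 10.5 × 6 = 63.00 → 63 rows.

Cast on 36 stitches and work 63 rows.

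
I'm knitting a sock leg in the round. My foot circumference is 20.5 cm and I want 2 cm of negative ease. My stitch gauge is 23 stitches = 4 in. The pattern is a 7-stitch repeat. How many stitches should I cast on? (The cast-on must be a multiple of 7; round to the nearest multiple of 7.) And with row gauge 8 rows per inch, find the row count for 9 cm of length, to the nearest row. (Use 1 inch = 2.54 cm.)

Finished = 20.5 − 2 = 18.5 cm.
18.5 cm × 1/2.54 = 7.28 inches.
23/4 = 5.75 sts per in; 7.28 × 5.75 = 41.88 sts.
Nearest multiple of 7 → 42.
9 cm = 3.54 inches; × 8 = 28.35 → 28 rows.

Cast on 42 stitches; work 28 rows.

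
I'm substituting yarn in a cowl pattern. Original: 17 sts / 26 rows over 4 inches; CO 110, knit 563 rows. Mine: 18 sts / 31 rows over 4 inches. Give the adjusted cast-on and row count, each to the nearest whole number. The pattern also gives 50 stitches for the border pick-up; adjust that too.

Cast on 116 stitches; work 671 rows; border pick-up 53 stitches.

Stitches: 110 × 18/17 = 116.47 → 116.
Rows: 563 × 31/26 = 671.27 → 671.
border pick-up: 50 × 18/17 = 52.94 → 53.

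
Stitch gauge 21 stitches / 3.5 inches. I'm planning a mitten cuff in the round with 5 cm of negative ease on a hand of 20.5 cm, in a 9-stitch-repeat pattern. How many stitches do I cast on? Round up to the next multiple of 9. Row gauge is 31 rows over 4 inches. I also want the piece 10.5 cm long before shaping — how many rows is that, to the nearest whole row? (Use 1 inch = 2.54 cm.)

Finished = 20.5 − 5 = 15.5 cm.
15.5 cm × 1/2.54 = 6.10 inches.
21/3.5 = 6 sts per in; 6.10 × 6 = 36.61 sts.
Next multiple of 9 → 45.
10.5 cm = 4.13 inches; × 7.75 = 32.04 → 32 rows.

Cast on 45 stitches; work 32 rows.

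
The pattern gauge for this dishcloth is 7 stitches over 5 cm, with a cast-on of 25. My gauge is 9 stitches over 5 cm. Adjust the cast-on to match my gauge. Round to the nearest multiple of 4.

Cast on 32 stitches.

Scale factor = 9 / 7 = 1.286.
25 × 9 / 7 = 32.14 sts.
→ 32 sts.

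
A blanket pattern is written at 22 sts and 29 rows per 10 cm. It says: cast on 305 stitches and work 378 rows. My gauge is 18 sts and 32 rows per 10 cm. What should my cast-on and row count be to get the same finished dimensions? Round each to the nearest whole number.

Cast on 250 stitches; work 417 rows.

Stitches: 305 × 18/22 = 249.55 → 250.
Rows: 378 × 32/29 = 417.10 → 417.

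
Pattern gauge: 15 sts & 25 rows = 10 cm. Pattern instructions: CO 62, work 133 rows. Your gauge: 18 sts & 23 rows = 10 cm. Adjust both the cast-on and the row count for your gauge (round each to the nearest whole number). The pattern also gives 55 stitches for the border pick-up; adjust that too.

Cast on 74 stitches; work 122 rows; border pick-up 66 stitches.

Stitches: 62 × 18/15 = 74.40 → 74.
Rows: 133 × 23/25 = 122.36 → 122.
border pick-up: 55 × 18/15 = 66.00 → 66.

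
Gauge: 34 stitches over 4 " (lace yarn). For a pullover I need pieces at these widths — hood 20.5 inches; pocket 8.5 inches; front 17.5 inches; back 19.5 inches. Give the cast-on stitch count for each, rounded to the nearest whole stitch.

hood 174; pocket 72; front 149; back 166.

Rate = 34/4 = 8.5 sts per in.
hood: 20.5 × 8.5 = 174.25 → 174.
pocket: 8.5 × 8.5 = 72.25 → 72.
front: 17.5 × 8.5 = 148.75 → 149.
back: 19.5 × 8.5 = 165.75 → 166.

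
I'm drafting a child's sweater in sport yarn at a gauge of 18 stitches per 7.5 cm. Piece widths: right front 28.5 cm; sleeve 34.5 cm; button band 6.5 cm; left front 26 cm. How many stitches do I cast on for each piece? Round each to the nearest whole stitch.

Rate = 18/7.5 = 2.4 sts per cm.
right front: 28.5 × 2.4 = 68.40 → 68.
sleeve: 34.5 × 2.4 = 82.80 → 83.
button band: 6.5 × 2.4 = 15.60 → 16.
left front: 26 × 2.4 = 62.40 → 62.

right front 68; sleeve 83; button band 16; left front 62.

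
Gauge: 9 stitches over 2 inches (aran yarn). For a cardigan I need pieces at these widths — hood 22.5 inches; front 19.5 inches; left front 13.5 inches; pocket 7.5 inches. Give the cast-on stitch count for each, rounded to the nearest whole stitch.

hood 101; front 88; left front 61; pocket 34.

Rate = 9/2 = 4.5 sts per in.
hood: 22.5 × 4.5 = 101.25 → 101.
front: 19.5 × 4.5 = 87.75 → 88.
left front: 13.5 × 4.5 = 60.75 → 61.
pocket: 7.5 × 4.5 = 33.75 → 34.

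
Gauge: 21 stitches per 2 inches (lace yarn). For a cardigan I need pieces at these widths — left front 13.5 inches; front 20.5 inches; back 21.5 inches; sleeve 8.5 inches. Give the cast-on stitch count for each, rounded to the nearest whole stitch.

left front 142; front 215; back 226; sleeve 89.

Rate = 21/2 = 10.5 sts per in.
left front: 13.5 × 10.5 = 141.75 → 142.
front: 20.5 × 10.5 = 215.25 → 215.
back: 21.5 × 10.5 = 225.75 → 226.
sleeve: 8.5 × 10.5 = 89.25 → 89.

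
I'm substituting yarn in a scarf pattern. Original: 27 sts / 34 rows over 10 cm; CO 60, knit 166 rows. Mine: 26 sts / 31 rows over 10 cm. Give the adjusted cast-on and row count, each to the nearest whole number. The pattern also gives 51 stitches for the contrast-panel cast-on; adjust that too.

Stitches: 60 × 26/27 = 57.78 → 58.
Rows: 166 × 31/34 = 151.35 → 151.
contrast-panel cast-on: 51 × 26/27 = 49.11 → 49.

Cast on 58 stitches; work 151 rows; contrast-panel cast-on 49 stitches.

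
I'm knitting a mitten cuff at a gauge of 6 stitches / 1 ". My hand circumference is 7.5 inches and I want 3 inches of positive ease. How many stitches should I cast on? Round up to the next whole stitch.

Finished = 7.5 + 3 = 10.5 in.
6 / 1 = 6 sts per inch.
10.50 × 6 = 63.00 sts.

CO 63 sts.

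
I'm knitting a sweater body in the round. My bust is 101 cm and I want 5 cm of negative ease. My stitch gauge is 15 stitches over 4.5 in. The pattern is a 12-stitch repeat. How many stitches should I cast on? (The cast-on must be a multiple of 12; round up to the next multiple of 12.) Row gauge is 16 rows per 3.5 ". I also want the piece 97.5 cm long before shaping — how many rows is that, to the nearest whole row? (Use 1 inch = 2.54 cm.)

Cast on 132 stitches; work 175 rows.

Finished = 101 − 5 = 96 cm.
96 cm × 1/2.54 = 37.80 inches.
15/4.5 = 3.333 sts per in; 37.80 × 3.333 = 125.98 sts.
Next multiple of 12 → 132.
97.5 cm = 38.39 inches; × 4.571 = 175.48 → 175 rows.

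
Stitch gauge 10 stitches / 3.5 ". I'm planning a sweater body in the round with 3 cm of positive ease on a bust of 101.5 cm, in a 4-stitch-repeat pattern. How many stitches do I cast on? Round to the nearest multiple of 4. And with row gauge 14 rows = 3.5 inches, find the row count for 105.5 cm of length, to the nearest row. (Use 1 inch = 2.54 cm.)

Finished = 101.5 + 3 = 104.5 cm.
104.5 cm × 1/2.54 = 41.14 inches.
10/3.5 = 2.857 sts per in; 41.14 × 2.857 = 117.55 sts.
Nearest multiple of 4 → 116.
105.5 cm = 41.54 inches; × 4 = 166.14 → 166 rows.

Cast on 116 stitches; work 166 rows.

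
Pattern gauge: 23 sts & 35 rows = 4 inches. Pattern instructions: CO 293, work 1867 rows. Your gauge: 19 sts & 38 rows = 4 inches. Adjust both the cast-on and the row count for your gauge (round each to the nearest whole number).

Stitches: 293 × 19/23 = 242.04 → 242.
Rows: 1867 × 38/35 = 2027.03 → 2027.

Cast on 242 stitches; work 2027 rows.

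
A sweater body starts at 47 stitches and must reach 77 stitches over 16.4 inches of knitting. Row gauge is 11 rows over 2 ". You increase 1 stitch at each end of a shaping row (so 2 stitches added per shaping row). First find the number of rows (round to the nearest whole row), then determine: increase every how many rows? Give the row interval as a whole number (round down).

Rows = 16.4 × 5.5 = 90.2 → 90 rows.
Stitches to add: 30 → 15 shaping rows (at 2 st each).
90 / 15 = 6.00 → every 6 rows.

Increase every 6th row.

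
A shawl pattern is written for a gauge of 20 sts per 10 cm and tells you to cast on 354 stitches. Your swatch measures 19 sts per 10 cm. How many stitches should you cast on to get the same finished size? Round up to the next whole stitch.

Scale factor = 19 / 20 = 0.950.
354 × 19 / 20 = 336.30 sts.
→ 337 sts.

CO 337 sts.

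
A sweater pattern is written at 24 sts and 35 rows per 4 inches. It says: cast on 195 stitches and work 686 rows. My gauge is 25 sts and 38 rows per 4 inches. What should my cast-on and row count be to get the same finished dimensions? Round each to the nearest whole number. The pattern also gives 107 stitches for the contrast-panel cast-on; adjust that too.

Stitches: 195 × 25/24 = 203.12 → 203.
Rows: 686 × 38/35 = 744.80 → 745.
contrast-panel cast-on: 107 × 25/24 = 111.46 → 111.

Cast on 203 stitches; work 745 rows; contrast-panel cast-on 111 stitches.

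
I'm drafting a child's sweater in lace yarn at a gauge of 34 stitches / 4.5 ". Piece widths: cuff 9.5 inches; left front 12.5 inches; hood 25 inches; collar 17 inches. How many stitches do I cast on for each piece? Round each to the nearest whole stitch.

cuff 72; left front 94; hood 189; collar 128.

Rate = 34/4.5 = 7.556 sts per in.
cuff: 9.5 × 7.556 = 71.78 → 72.
left front: 12.5 × 7.556 = 94.44 → 94.
hood: 25 × 7.556 = 188.89 → 189.
collar: 17 × 7.556 = 128.44 → 128.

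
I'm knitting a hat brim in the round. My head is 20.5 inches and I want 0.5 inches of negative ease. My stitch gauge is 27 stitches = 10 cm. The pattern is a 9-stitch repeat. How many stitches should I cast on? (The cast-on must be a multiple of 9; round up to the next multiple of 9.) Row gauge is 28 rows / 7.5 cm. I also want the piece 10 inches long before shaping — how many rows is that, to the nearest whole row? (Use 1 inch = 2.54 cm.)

Finished = 20.5 − 0.5 = 20 inches.
20 inches × 2.54 = 50.80 cm.
27/10 = 2.7 sts per cm; 50.80 × 2.7 = 137.16 sts.
Next multiple of 9 → 144.
10 inches = 25.40 cm; × 3.733 = 94.83 → 95 rows.

Cast on 144 stitches; work 95 rows.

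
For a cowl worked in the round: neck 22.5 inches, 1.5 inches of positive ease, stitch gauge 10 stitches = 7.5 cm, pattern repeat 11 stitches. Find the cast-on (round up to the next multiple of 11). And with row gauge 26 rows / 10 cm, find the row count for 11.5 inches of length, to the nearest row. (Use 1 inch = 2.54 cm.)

Finished = 22.5 + 1.5 = 24 inches.
24 inches × 2.54 = 60.96 cm.
10/7.5 = 1.333 sts per cm; 60.96 × 1.333 = 81.28 sts.
Next multiple of 11 → 88.
11.5 inches = 29.21 cm; × 2.6 = 75.95 → 76 rows.

Cast on 88 stitches; work 76 rows.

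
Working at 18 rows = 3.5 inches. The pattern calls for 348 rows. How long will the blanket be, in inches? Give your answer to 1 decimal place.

67.7 inches.

18 rows / 3.5 inch = 5.143 rows per inch.
348 / 5.143 = 67.67 inches.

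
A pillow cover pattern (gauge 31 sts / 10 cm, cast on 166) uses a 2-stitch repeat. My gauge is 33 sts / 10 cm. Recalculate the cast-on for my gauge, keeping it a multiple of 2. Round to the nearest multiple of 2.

166 × 33 / 31 = 176.71.
Nearest multiple of 2: 176.

CO 176 sts.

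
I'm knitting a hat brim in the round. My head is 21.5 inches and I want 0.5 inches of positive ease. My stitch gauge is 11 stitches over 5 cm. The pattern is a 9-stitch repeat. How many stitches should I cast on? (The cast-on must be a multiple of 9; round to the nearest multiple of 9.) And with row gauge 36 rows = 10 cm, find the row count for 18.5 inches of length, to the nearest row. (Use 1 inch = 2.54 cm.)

Cast on 126 stitches; work 169 rows.

Finished = 21.5 + 0.5 = 22 inches.
22 inches × 2.54 = 55.88 cm.
11/5 = 2.2 sts per cm; 55.88 × 2.2 = 122.94 sts.
Nearest multiple of 9 → 126.
18.5 inches = 46.99 cm; × 3.6 = 169.16 → 169 rows.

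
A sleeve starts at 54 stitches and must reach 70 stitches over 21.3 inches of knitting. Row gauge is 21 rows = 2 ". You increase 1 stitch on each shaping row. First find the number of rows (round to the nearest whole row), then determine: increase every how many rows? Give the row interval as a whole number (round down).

Increase every 14th row.

Rows = 21.3 × 10.5 = 223.7 → 224 rows.
Stitches to add: 16 → 16 shaping rows (at 1 st each).
224 / 16 = 14.00 → every 14 rows.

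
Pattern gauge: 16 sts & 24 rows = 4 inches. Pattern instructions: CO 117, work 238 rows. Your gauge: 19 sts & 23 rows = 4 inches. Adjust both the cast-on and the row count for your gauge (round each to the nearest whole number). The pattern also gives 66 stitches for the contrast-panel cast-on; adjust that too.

Cast on 139 stitches; work 228 rows; contrast-panel cast-on 78 stitches.

Stitches: 117 × 19/16 = 138.94 → 139.
Rows: 238 × 23/24 = 228.08 → 228.
contrast-panel cast-on: 66 × 19/16 = 78.38 → 78.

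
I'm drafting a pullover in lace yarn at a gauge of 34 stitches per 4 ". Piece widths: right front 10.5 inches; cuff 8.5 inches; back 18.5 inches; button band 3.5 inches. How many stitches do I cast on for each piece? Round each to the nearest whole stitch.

Rate = 34/4 = 8.5 sts per in.
right front: 10.5 × 8.5 = 89.25 → 89.
cuff: 8.5 × 8.5 = 72.25 → 72.
back: 18.5 × 8.5 = 157.25 → 157.
button band: 3.5 × 8.5 = 29.75 → 30.

right front 89; cuff 72; back 157; button band 30.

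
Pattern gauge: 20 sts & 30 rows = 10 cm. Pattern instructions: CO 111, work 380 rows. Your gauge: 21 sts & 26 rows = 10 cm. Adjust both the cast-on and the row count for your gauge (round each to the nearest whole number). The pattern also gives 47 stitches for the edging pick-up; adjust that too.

Stitches: 111 × 21/20 = 116.55 → 117.
Rows: 380 × 26/30 = 329.33 → 329.
edging pick-up: 47 × 21/20 = 49.35 → 49.

Cast on 117 stitches; work 329 rows; edging pick-up 49 stitches.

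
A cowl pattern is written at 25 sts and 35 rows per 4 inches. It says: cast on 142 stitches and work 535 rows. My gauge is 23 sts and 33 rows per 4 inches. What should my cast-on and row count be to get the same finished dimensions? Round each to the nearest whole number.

Cast on 131 stitches; work 504 rows.

Stitches: 142 × 23/25 = 130.64 → 131.
Rows: 535 × 33/35 = 504.43 → 504.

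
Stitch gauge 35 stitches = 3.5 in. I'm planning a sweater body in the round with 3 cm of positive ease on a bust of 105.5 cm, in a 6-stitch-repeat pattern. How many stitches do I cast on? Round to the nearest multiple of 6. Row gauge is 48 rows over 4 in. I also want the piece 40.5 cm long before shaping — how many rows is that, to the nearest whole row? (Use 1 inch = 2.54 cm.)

Cast on 426 stitches; work 191 rows.

Finished = 105.5 + 3 = 108.5 cm.
108.5 cm × 1/2.54 = 42.72 inches.
35/3.5 = 10 sts per in; 42.72 × 10 = 427.17 sts.
Nearest multiple of 6 → 426.
40.5 cm = 15.94 inches; × 12 = 191.34 → 191 rows.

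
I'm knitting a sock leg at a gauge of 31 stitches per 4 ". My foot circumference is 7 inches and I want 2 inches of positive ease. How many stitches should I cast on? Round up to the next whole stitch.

Finished = 7 + 2 = 9 in.
31 / 4 = 7.75 sts per inch.
9.00 × 7.75 = 69.75 sts.
→ 70 sts.

CO 70 sts.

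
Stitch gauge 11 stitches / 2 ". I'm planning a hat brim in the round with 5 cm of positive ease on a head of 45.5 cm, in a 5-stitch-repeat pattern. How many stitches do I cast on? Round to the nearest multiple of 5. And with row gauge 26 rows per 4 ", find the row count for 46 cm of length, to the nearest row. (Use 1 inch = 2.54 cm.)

Finished = 45.5 + 5 = 50.5 cm.
50.5 cm × 1/2.54 = 19.88 inches.
11/2 = 5.5 sts per in; 19.88 × 5.5 = 109.35 sts.
Nearest multiple of 5 → 110.
46 cm = 18.11 inches; × 6.5 = 117.72 → 118 rows.

Cast on 110 stitches; work 118 rows.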